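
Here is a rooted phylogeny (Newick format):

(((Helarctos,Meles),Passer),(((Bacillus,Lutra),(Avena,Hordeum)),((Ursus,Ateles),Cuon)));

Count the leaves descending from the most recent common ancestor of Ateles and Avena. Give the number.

The MRCA of Ateles and Avena is the node subtending (((Bacillus,Lutra),(Avena,Hordeum)),((Ursus,Ateles),Cuon)).
That clade contains 7 terminal taxa: Ateles, Avena, Bacillus, Cuon, Hordeum, Lutra, Ursus.

7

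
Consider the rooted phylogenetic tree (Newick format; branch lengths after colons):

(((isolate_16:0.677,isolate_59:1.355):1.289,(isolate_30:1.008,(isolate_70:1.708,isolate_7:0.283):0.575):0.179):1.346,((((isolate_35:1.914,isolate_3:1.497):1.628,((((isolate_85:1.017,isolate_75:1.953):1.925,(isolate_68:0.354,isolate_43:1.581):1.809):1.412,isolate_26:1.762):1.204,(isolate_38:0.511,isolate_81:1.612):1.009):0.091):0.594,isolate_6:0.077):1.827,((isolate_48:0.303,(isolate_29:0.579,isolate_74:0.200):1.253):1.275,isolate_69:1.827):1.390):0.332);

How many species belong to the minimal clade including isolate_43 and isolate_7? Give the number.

The MRCA of isolate_43 and isolate_7 is the root, so the clade is the entire tree.
That clade contains 19 terminal taxa: isolate_16, isolate_26, isolate_29, isolate_3, isolate_30, isolate_35, isolate_38, isolate_43, isolate_48, isolate_59, isolate_6, isolate_68, isolate_69, isolate_7, isolate_70, isolate_74, isolate_75, isolate_81, isolate_85.

19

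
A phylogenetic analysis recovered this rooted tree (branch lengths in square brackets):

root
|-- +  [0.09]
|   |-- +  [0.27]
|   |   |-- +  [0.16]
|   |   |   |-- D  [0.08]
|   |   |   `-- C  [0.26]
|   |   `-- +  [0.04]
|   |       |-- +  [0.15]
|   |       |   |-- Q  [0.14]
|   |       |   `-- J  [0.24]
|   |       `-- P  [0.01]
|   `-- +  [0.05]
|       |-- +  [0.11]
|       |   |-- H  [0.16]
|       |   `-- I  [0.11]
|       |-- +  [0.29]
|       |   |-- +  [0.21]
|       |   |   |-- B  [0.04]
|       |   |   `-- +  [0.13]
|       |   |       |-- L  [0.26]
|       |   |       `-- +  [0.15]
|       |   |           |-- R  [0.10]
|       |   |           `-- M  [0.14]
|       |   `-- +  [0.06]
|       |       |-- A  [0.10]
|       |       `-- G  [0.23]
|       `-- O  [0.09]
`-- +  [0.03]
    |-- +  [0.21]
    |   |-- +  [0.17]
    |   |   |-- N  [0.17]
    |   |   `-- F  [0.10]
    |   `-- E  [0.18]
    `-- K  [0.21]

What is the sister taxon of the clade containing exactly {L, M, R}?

The clade containing exactly {L, M, R} attaches to the tree at the node subtending (B,(L,(R,M))).
The other lineage descending from that same node — the sister group — is the single tip B.

B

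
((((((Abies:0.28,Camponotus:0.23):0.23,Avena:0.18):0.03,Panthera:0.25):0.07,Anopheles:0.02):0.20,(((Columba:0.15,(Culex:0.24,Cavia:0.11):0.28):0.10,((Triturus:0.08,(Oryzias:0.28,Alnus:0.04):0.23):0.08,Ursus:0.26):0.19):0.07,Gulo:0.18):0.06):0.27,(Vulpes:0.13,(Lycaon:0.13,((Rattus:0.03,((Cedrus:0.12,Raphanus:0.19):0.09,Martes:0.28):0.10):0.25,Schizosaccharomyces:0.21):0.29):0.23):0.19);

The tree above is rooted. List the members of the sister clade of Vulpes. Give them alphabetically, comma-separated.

Vulpes attaches to the tree at the node subtending (Vulpes,(Lycaon,((Rattus,((Cedrus,Raphanus),Martes)),Schizosaccharomyces))).
The other lineage descending from that same node — the sister group — is (Lycaon,((Rattus,((Cedrus,Raphanus),Martes)),Schizosaccharomyces)); its 6 tips in alphabetical order are the answer.

Cedrus, Lycaon, Martes, Raphanus, Rattus, Schizosaccharomyces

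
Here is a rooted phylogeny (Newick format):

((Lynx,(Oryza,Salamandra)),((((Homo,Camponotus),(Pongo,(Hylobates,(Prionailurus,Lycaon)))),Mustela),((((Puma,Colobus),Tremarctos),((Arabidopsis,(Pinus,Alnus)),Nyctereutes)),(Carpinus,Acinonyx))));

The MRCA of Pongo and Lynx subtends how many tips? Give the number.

19

The MRCA of Pongo and Lynx is the root, so the clade is the entire tree.
That clade contains 19 terminal taxa: Acinonyx, Alnus, Arabidopsis, Camponotus, Carpinus, Colobus, Homo, Hylobates, Lycaon, Lynx, Mustela, Nyctereutes, Oryza, Pinus, Pongo, Prionailurus, Puma, Salamandra, Tremarctos.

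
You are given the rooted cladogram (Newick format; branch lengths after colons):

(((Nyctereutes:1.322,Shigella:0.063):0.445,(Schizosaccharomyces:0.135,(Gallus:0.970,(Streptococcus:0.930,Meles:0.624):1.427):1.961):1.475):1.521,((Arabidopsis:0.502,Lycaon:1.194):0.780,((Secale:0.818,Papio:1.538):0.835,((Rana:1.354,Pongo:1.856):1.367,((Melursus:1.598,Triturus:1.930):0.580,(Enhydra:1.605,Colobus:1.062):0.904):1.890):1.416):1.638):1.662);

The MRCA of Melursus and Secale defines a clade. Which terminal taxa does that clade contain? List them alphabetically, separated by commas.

Colobus, Enhydra, Melursus, Papio, Pongo, Rana, Secale, Triturus

Tracing Melursus: it sits inside (Melursus,Triturus).
Tracing Secale: it sits inside (Secale,Papio).
The smallest clade enclosing both is ((Secale,Papio),((Rana,Pongo),((Melursus,Triturus),(Enhydra,Colobus)))); the answer is its 8 terminal taxa in alphabetical order.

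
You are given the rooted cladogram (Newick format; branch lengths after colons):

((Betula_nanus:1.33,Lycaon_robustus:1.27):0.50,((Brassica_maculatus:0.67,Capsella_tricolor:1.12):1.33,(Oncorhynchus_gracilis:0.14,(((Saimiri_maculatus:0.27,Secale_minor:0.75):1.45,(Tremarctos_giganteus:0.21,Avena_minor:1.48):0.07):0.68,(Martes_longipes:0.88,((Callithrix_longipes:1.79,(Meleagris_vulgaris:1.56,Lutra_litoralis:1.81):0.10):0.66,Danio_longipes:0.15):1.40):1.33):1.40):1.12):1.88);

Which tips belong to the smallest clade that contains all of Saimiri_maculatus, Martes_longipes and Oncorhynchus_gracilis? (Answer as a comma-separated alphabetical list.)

Tracing Saimiri_maculatus: it sits inside (Saimiri_maculatus,Secale_minor).
Tracing Martes_longipes: it sits inside (Martes_longipes,((Callithrix_longipes,(Meleagris_vulgaris,Lutra_litoralis)),Danio_longipes)).
Tracing Oncorhynchus_gracilis: it sits inside (Oncorhynchus_gracilis,(((Saimiri_maculatus,Secale_minor),(Tremarctos_giganteus,Avena_minor)),(Martes_longipes,((Callithrix_longipes,(Meleagris_vulgaris,Lutra_litoralis)),Danio_longipes)))).
The smallest clade enclosing all 3 is (Oncorhynchus_gracilis,(((Saimiri_maculatus,Secale_minor),(Tremarctos_giganteus,Avena_minor)),(Martes_longipes,((Callithrix_longipes,(Meleagris_vulgaris,Lutra_litoralis)),Danio_longipes)))); the answer is its 10 terminal taxa in alphabetical order.

Avena_minor, Callithrix_longipes, Danio_longipes, Lutra_litoralis, Martes_longipes, Meleagris_vulgaris, Oncorhynchus_gracilis, Saimiri_maculatus, Secale_minor, Tremarctos_giganteus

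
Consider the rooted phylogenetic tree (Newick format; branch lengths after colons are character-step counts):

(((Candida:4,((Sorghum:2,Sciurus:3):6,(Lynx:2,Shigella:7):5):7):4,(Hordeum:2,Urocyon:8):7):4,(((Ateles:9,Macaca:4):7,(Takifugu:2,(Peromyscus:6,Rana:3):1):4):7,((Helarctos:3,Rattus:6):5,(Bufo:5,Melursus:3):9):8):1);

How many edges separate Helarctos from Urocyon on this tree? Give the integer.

7

The MRCA of Helarctos and Urocyon is the root of the tree.
From Helarctos up to that node: 4 branches. From Urocyon up to the same node: 3 branches. Total: 4 + 3 = 7.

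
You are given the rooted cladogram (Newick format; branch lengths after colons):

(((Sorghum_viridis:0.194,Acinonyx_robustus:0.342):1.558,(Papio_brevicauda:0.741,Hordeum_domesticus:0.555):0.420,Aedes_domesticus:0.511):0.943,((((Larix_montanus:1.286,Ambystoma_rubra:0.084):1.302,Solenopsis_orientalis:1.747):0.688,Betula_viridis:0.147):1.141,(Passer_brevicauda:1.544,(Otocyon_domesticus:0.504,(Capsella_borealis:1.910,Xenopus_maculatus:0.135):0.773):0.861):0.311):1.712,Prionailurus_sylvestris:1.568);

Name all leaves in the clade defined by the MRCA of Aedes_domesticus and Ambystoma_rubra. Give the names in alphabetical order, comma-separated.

Acinonyx_robustus, Aedes_domesticus, Ambystoma_rubra, Betula_viridis, Capsella_borealis, Hordeum_domesticus, Larix_montanus, Otocyon_domesticus, Papio_brevicauda, Passer_brevicauda, Prionailurus_sylvestris, Solenopsis_orientalis, Sorghum_viridis, Xenopus_maculatus

Tracing Aedes_domesticus: it sits inside ((Sorghum_viridis,Acinonyx_robustus),(Papio_brevicauda,Hordeum_domesticus),Aedes_domesticus).
Tracing Ambystoma_rubra: it sits inside (Larix_montanus,Ambystoma_rubra).
The smallest clade enclosing both is the whole tree (their MRCA is the root), so the answer is all 14 tips in alphabetical order.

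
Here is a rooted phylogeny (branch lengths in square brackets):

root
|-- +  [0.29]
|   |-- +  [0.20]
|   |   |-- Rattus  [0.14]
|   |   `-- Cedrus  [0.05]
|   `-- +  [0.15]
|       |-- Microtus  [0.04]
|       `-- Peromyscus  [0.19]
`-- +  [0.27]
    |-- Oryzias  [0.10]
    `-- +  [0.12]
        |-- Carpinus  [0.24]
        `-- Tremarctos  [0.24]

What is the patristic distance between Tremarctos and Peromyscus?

1.26

The path runs Tremarctos → … → MRCA → … → Peromyscus; the MRCA is the root of the tree.
Branch lengths along that path: 0.24 + 0.12 + 0.27 + 0.29 + 0.15 + 0.19 = 1.26.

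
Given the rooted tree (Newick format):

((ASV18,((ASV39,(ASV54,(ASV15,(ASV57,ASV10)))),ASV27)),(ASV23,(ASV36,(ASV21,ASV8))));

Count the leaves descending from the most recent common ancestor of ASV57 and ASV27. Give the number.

The MRCA of ASV57 and ASV27 is the node subtending ((ASV39,(ASV54,(ASV15,(ASV57,ASV10)))),ASV27).
That clade contains 6 terminal taxa: ASV10, ASV15, ASV27, ASV39, ASV54, ASV57.

6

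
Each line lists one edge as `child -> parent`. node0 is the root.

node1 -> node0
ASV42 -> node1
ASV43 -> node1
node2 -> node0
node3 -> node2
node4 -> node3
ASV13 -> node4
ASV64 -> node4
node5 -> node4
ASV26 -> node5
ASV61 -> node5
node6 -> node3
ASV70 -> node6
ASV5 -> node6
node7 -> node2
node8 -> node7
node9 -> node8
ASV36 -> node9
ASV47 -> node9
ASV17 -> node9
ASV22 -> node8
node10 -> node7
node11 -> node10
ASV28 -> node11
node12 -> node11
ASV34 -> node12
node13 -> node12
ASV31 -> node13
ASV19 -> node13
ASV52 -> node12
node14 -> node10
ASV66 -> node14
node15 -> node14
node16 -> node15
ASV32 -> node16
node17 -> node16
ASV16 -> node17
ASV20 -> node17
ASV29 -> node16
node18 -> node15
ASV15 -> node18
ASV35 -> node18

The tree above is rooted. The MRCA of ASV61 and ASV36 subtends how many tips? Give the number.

22

The MRCA of ASV61 and ASV36 is the node subtending (((ASV13,ASV64,(ASV26,ASV61)),(ASV70,ASV5)),(((ASV36,ASV47,ASV17),ASV22),((ASV28,(ASV34,(ASV31,ASV19),ASV52)),(ASV66,((ASV32,(ASV16,ASV20),ASV29),(ASV15,ASV35)))))).
That clade contains 22 terminal taxa: ASV13, ASV15, ASV16, ASV17, ASV19, ASV20, ASV22, ASV26, ASV28, ASV29, ASV31, ASV32, ASV34, ASV35, ASV36, ASV47, ASV5, ASV52, ASV61, ASV64, ASV66, ASV70.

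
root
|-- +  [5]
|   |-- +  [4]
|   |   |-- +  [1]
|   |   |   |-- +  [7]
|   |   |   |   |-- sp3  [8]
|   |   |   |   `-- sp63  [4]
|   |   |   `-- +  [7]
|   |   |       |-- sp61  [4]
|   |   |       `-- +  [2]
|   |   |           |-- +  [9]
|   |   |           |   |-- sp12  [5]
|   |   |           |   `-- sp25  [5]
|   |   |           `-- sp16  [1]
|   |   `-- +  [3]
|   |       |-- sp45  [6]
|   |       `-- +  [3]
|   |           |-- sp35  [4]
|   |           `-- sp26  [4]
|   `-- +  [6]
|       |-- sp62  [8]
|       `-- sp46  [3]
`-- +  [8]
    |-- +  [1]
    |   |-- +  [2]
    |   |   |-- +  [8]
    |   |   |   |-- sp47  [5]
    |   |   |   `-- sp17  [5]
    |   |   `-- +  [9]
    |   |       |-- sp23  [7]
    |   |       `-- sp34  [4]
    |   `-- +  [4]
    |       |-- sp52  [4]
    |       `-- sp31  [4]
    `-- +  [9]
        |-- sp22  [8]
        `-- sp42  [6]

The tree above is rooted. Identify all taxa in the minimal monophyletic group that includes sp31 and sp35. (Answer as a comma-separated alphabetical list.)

sp12, sp16, sp17, sp22, sp23, sp25, sp26, sp3, sp31, sp34, sp35, sp42, sp45, sp46, sp47, sp52, sp61, sp62, sp63

Tracing sp31: it sits inside (sp52,sp31).
Tracing sp35: it sits inside (sp35,sp26).
The smallest clade enclosing both is the whole tree (their MRCA is the root), so the answer is all 19 tips in alphabetical order.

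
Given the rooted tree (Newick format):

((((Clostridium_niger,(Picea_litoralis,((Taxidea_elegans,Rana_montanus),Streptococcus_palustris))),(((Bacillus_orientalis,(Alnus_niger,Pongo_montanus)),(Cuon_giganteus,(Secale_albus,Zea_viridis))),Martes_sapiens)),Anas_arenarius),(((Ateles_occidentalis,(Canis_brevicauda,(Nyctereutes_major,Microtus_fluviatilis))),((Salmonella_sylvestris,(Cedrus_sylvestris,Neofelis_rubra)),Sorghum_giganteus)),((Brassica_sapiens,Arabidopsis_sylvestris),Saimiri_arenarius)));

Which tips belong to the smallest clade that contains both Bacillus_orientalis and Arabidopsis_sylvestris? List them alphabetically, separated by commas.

Tracing Bacillus_orientalis: it sits inside (Bacillus_orientalis,(Alnus_niger,Pongo_montanus)).
Tracing Arabidopsis_sylvestris: it sits inside (Brassica_sapiens,Arabidopsis_sylvestris).
The smallest clade enclosing both is the whole tree (their MRCA is the root), so the answer is all 24 tips in alphabetical order.

Alnus_niger, Anas_arenarius, Arabidopsis_sylvestris, Ateles_occidentalis, Bacillus_orientalis, Brassica_sapiens, Canis_brevicauda, Cedrus_sylvestris, Clostridium_niger, Cuon_giganteus, Martes_sapiens, Microtus_fluviatilis, Neofelis_rubra, Nyctereutes_major, Picea_litoralis, Pongo_montanus, Rana_montanus, Saimiri_arenarius, Salmonella_sylvestris, Secale_albus, Sorghum_giganteus, Streptococcus_palustris, Taxidea_elegans, Zea_viridis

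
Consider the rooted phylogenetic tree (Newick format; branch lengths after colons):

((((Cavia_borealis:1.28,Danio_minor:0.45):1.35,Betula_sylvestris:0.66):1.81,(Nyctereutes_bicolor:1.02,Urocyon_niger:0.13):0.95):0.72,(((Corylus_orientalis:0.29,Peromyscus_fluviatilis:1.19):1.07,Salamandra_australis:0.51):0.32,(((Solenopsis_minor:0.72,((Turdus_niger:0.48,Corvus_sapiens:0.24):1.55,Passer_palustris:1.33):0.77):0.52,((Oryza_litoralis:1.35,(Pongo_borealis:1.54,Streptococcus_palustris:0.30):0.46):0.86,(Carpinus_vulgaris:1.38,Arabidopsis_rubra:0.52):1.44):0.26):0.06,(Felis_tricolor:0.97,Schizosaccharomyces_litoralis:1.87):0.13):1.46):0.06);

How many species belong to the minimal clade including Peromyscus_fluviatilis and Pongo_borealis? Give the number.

14

The MRCA of Peromyscus_fluviatilis and Pongo_borealis is the node subtending (((Corylus_orientalis,Peromyscus_fluviatilis),Salamandra_australis),(((Solenopsis_minor,((Turdus_niger,Corvus_sapiens),Passer_palustris)),((Oryza_litoralis,(Pongo_borealis,Streptococcus_palustris)),(Carpinus_vulgaris,Arabidopsis_rubra))),(Felis_tricolor,Schizosaccharomyces_litoralis))).
That clade contains 14 terminal taxa: Arabidopsis_rubra, Carpinus_vulgaris, Corvus_sapiens, Corylus_orientalis, Felis_tricolor, Oryza_litoralis, Passer_palustris, Peromyscus_fluviatilis, Pongo_borealis, Salamandra_australis, Schizosaccharomyces_litoralis, Solenopsis_minor, Streptococcus_palustris, Turdus_niger.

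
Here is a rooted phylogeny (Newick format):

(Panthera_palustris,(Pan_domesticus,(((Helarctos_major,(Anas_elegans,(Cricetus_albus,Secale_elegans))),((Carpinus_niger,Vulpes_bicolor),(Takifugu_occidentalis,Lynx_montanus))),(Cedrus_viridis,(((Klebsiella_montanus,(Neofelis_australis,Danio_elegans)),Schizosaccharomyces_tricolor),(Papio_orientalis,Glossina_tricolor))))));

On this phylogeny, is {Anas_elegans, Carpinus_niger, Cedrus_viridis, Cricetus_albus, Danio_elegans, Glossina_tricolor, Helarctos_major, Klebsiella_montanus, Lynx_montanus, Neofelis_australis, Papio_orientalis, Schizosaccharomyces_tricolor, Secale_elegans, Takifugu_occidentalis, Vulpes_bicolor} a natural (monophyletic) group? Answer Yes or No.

The most recent common ancestor of these taxa subtends (((Helarctos_major,(Anas_elegans,(Cricetus_albus,Secale_elegans))),((Carpinus_niger,Vulpes_bicolor),(Takifugu_occidentalis,Lynx_montanus))),(Cedrus_viridis,(((Klebsiella_montanus,(Neofelis_australis,Danio_elegans)),Schizosaccharomyces_tricolor),(Papio_orientalis,Glossina_tricolor)))).
That clade has exactly 15 tips — every listed taxon and nothing else — so the group is monophyletic.

Yes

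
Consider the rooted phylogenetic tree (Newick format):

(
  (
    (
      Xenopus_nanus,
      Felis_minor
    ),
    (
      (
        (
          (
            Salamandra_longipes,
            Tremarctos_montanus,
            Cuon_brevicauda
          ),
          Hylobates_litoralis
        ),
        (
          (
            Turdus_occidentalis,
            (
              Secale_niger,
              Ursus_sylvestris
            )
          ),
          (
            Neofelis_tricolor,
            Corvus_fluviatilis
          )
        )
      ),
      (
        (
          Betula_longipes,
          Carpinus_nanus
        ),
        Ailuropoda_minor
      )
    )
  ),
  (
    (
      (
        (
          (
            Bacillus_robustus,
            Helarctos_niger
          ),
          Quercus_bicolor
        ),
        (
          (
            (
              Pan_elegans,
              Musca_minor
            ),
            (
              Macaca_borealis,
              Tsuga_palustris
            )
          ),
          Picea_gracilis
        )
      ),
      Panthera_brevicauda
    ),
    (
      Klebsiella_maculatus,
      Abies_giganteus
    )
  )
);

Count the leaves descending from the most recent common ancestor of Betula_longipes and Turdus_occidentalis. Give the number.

12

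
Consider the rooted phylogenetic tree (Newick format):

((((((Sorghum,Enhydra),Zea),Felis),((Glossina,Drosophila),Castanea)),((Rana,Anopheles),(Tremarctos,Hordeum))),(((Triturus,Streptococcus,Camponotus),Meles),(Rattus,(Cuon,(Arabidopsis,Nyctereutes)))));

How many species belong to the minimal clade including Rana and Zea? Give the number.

The MRCA of Rana and Zea is the node subtending (((((Sorghum,Enhydra),Zea),Felis),((Glossina,Drosophila),Castanea)),((Rana,Anopheles),(Tremarctos,Hordeum))).
That clade contains 11 terminal taxa: Anopheles, Castanea, Drosophila, Enhydra, Felis, Glossina, Hordeum, Rana, Sorghum, Tremarctos, Zea.

11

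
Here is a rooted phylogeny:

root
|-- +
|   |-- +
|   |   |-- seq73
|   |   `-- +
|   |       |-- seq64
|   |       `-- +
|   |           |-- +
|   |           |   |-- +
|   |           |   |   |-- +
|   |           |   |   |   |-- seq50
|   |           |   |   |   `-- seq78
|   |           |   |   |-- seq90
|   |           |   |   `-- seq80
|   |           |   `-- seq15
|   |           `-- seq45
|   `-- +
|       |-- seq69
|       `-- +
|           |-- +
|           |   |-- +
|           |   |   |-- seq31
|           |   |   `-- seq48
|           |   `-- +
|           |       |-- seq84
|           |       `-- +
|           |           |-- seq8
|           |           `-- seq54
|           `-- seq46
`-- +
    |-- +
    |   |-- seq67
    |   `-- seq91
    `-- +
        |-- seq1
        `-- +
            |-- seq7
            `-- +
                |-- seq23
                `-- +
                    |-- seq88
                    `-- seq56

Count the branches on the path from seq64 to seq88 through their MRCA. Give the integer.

10

The MRCA of seq64 and seq88 is the root of the tree.
From seq64 up to that node: 4 branches. From seq88 up to the same node: 6 branches. Total: 4 + 6 = 10.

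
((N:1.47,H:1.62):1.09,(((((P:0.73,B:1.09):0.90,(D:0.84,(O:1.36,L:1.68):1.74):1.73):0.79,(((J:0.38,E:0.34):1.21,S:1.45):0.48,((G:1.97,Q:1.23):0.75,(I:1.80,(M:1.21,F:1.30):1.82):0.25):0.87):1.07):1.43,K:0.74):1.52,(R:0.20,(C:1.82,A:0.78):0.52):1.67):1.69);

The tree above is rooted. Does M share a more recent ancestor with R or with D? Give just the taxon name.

The MRCA of M and D subtends (((P,B),(D,(O,L))),(((J,E),S),((G,Q),(I,(M,F))))) (13 taxa).
The MRCA of M and R subtends (((((P,B),(D,(O,L))),(((J,E),S),((G,Q),(I,(M,F))))),K),(R,(C,A))) (17 taxa).
The first is nested inside the second, so M shares a more recent common ancestor with D.

D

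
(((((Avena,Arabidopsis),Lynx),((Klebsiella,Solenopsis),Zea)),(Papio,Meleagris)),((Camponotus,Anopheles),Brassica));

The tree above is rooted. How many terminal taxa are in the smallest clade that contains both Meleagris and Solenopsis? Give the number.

8

The MRCA of Meleagris and Solenopsis is the node subtending ((((Avena,Arabidopsis),Lynx),((Klebsiella,Solenopsis),Zea)),(Papio,Meleagris)).
That clade contains 8 terminal taxa: Arabidopsis, Avena, Klebsiella, Lynx, Meleagris, Papio, Solenopsis, Zea.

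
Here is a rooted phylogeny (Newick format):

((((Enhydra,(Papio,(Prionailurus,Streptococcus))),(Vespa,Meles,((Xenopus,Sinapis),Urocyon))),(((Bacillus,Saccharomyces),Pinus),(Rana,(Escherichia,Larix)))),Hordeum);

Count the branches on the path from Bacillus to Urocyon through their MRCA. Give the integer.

The MRCA of Bacillus and Urocyon is the node subtending (((Enhydra,(Papio,(Prionailurus,Streptococcus))),(Vespa,Meles,((Xenopus,Sinapis),Urocyon))),(((Bacillus,Saccharomyces),Pinus),(Rana,(Escherichia,Larix)))).
From Bacillus up to that node: 4 branches. From Urocyon up to the same node: 4 branches. Total: 4 + 4 = 8.

8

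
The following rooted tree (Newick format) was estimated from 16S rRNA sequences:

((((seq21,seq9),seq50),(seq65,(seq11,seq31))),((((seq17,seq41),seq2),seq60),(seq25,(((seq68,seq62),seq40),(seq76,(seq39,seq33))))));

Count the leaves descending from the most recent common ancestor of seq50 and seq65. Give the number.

6

The MRCA of seq50 and seq65 is the node subtending (((seq21,seq9),seq50),(seq65,(seq11,seq31))).
That clade contains 6 terminal taxa: seq11, seq21, seq31, seq50, seq65, seq9.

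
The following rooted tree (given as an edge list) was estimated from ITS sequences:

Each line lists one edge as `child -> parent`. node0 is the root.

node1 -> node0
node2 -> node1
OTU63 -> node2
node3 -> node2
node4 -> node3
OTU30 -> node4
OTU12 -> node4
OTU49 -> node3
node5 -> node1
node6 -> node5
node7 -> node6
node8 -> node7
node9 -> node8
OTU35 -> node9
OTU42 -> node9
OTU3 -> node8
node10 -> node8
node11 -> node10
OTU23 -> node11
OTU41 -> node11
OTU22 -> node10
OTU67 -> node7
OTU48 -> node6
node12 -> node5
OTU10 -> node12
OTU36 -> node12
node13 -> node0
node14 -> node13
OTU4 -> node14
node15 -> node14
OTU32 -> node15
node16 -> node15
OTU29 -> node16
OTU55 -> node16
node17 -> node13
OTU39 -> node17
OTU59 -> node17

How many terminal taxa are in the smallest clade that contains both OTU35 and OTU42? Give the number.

2

The MRCA of OTU35 and OTU42 is the node subtending (OTU35,OTU42).
That clade contains 2 terminal taxa: OTU35, OTU42.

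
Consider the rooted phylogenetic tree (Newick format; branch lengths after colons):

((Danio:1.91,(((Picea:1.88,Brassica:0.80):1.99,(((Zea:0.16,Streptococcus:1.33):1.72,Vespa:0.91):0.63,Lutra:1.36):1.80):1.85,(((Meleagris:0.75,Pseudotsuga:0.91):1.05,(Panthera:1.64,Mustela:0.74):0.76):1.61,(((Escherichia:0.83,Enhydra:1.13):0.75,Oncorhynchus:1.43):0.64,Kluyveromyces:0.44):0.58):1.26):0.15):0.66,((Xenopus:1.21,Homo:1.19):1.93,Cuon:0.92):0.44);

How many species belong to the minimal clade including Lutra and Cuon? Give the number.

18

The MRCA of Lutra and Cuon is the root, so the clade is the entire tree.
That clade contains 18 terminal taxa: Brassica, Cuon, Danio, Enhydra, Escherichia, Homo, Kluyveromyces, Lutra, Meleagris, Mustela, Oncorhynchus, Panthera, Picea, Pseudotsuga, Streptococcus, Vespa, Xenopus, Zea.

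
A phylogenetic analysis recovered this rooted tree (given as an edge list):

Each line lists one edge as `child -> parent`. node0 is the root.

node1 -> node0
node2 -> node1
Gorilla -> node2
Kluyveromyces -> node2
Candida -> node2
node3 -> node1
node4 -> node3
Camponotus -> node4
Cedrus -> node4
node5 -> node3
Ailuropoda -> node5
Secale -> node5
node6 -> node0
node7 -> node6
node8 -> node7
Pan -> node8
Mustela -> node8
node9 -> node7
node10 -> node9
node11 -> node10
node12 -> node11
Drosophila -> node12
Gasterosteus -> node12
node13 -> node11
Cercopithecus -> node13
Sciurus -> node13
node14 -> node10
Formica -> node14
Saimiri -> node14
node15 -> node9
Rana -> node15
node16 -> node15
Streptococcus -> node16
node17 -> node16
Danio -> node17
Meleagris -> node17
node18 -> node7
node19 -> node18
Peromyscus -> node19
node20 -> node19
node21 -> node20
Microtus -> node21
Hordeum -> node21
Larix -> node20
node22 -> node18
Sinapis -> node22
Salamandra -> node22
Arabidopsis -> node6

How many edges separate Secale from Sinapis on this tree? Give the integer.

The MRCA of Secale and Sinapis is the root of the tree.
From Secale up to that node: 4 branches. From Sinapis up to the same node: 5 branches. Total: 4 + 5 = 9.

9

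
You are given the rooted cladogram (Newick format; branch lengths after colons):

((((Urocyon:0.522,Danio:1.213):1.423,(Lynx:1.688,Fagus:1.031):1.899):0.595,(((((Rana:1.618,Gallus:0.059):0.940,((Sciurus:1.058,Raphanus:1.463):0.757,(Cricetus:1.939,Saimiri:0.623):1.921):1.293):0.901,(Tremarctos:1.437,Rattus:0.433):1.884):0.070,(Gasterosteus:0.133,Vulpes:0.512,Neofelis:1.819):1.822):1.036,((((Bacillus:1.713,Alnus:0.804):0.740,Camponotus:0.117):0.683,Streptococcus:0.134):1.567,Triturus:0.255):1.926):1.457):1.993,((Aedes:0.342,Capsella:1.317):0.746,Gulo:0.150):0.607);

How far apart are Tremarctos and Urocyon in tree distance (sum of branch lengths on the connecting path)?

The path runs Tremarctos → … → MRCA → … → Urocyon; the MRCA is the node subtending (((Urocyon,Danio),(Lynx,Fagus)),(((((Rana,Gallus),((Sciurus,Raphanus),(Cricetus,Saimiri))),(Tremarctos,Rattus)),(Gasterosteus,Vulpes,Neofelis)),((((Bacillus,Alnus),Camponotus),Streptococcus),Triturus))).
Branch lengths along that path: 1.437 + 1.884 + 0.070 + 1.036 + 1.457 + 0.595 + 1.423 + 0.522 = 8.424.

8.424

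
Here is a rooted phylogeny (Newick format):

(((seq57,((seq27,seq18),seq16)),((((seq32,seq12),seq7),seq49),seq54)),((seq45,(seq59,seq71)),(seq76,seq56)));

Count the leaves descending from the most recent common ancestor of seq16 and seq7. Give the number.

9

The MRCA of seq16 and seq7 is the node subtending ((seq57,((seq27,seq18),seq16)),((((seq32,seq12),seq7),seq49),seq54)).
That clade contains 9 terminal taxa: seq12, seq16, seq18, seq27, seq32, seq49, seq54, seq57, seq7.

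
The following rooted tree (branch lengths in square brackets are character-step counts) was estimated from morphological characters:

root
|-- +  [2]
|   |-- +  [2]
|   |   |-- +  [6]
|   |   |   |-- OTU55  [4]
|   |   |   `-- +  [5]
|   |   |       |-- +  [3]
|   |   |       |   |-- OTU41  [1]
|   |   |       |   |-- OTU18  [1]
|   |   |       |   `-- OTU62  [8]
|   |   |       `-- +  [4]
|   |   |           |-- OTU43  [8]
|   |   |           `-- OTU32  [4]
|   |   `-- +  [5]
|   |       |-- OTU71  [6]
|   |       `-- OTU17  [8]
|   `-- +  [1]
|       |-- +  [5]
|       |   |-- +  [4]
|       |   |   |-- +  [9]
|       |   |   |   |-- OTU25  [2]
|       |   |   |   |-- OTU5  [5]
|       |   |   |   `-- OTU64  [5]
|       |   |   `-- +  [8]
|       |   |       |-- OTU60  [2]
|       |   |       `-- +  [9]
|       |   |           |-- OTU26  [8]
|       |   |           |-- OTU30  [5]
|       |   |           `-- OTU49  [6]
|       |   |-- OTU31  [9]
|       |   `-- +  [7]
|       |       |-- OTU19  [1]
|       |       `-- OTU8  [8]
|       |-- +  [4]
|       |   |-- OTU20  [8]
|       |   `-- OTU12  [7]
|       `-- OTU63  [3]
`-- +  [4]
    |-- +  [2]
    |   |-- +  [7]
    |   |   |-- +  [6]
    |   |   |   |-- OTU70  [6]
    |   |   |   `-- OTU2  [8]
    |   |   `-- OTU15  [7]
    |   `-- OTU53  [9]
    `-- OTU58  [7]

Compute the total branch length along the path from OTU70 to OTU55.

39

The path runs OTU70 → … → MRCA → … → OTU55; the MRCA is the root of the tree.
Branch lengths along that path: 6 + 6 + 7 + 2 + 4 + 2 + 2 + 6 + 4 = 39.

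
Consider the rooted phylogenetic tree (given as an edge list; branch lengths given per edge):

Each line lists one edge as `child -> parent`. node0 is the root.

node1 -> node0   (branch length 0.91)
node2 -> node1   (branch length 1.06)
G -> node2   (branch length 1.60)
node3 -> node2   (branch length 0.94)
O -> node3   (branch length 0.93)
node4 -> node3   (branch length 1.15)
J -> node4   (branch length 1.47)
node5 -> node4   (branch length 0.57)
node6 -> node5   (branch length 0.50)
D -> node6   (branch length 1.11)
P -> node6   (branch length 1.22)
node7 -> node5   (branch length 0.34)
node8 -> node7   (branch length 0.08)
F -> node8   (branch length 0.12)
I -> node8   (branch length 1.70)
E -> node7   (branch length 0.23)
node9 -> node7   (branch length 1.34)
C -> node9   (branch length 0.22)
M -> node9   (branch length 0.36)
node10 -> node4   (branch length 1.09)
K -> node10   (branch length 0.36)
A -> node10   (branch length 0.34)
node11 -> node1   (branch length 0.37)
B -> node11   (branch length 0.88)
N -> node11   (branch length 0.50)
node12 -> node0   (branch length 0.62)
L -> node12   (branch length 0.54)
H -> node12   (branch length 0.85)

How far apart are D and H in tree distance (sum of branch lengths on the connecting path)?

7.71

The path runs D → … → MRCA → … → H; the MRCA is the root of the tree.
Branch lengths along that path: 1.11 + 0.50 + 0.57 + 1.15 + 0.94 + 1.06 + 0.91 + 0.62 + 0.85 = 7.71.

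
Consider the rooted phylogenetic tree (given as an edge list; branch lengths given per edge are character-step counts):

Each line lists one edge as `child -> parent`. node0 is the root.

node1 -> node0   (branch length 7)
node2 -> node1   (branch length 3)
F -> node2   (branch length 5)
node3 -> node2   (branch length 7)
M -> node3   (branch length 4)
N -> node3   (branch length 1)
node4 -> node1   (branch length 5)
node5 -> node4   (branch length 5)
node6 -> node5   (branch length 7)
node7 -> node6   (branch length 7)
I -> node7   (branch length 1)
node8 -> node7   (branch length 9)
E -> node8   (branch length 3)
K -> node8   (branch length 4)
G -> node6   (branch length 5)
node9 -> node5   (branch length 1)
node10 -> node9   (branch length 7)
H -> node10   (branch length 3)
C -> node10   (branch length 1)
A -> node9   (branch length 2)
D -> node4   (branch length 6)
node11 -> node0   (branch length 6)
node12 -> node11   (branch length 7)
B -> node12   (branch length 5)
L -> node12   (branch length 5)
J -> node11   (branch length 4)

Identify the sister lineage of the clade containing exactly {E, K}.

The clade containing exactly {E, K} attaches to the tree at the node subtending (I,(E,K)).
The other lineage descending from that same node — the sister group — is the single tip I.

I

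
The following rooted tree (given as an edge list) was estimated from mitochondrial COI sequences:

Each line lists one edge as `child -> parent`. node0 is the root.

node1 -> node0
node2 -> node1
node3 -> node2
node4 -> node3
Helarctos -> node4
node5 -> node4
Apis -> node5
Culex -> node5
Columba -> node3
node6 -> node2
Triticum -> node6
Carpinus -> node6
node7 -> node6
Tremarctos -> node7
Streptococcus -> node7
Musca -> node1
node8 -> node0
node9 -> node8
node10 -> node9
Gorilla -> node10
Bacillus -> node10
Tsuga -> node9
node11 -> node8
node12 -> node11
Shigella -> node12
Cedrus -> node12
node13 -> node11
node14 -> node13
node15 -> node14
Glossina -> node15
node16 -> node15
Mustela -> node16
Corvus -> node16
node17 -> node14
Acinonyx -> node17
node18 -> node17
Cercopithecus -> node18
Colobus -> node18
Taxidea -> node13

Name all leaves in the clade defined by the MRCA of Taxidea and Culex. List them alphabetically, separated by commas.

Acinonyx, Apis, Bacillus, Carpinus, Cedrus, Cercopithecus, Colobus, Columba, Corvus, Culex, Glossina, Gorilla, Helarctos, Musca, Mustela, Shigella, Streptococcus, Taxidea, Tremarctos, Triticum, Tsuga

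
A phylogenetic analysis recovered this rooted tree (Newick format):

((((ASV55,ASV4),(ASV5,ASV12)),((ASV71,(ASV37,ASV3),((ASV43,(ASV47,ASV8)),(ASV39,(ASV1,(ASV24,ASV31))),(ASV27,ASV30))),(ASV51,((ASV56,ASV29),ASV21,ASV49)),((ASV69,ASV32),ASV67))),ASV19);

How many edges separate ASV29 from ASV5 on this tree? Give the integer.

The MRCA of ASV29 and ASV5 is the node subtending (((ASV55,ASV4),(ASV5,ASV12)),((ASV71,(ASV37,ASV3),((ASV43,(ASV47,ASV8)),(ASV39,(ASV1,(ASV24,ASV31))),(ASV27,ASV30))),(ASV51,((ASV56,ASV29),ASV21,ASV49)),((ASV69,ASV32),ASV67))).
From ASV29 up to that node: 5 branches. From ASV5 up to the same node: 3 branches. Total: 5 + 3 = 8.

8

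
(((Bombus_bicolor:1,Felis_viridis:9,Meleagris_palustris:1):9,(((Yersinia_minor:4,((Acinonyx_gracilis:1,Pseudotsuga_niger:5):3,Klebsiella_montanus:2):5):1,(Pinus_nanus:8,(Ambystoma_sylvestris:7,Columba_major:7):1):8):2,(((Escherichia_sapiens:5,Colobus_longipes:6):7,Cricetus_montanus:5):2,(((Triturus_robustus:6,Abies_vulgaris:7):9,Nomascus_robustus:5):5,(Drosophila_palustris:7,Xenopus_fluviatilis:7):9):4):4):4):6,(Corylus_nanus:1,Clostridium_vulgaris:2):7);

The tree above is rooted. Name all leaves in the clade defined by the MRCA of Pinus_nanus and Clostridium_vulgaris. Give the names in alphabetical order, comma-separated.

Abies_vulgaris, Acinonyx_gracilis, Ambystoma_sylvestris, Bombus_bicolor, Clostridium_vulgaris, Colobus_longipes, Columba_major, Corylus_nanus, Cricetus_montanus, Drosophila_palustris, Escherichia_sapiens, Felis_viridis, Klebsiella_montanus, Meleagris_palustris, Nomascus_robustus, Pinus_nanus, Pseudotsuga_niger, Triturus_robustus, Xenopus_fluviatilis, Yersinia_minor

Tracing Pinus_nanus: it sits inside (Pinus_nanus,(Ambystoma_sylvestris,Columba_major)).
Tracing Clostridium_vulgaris: it sits inside (Corylus_nanus,Clostridium_vulgaris).
The smallest clade enclosing both is the whole tree (their MRCA is the root), so the answer is all 20 tips in alphabetical order.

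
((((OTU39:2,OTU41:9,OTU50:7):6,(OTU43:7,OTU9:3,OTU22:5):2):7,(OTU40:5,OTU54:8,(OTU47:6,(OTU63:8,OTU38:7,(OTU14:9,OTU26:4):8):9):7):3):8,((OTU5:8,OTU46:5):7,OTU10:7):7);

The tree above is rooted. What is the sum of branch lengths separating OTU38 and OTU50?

46

The path runs OTU38 → … → MRCA → … → OTU50; the MRCA is the node subtending (((OTU39,OTU41,OTU50),(OTU43,OTU9,OTU22)),(OTU40,OTU54,(OTU47,(OTU63,OTU38,(OTU14,OTU26))))).
Branch lengths along that path: 7 + 9 + 7 + 3 + 7 + 6 + 7 = 46.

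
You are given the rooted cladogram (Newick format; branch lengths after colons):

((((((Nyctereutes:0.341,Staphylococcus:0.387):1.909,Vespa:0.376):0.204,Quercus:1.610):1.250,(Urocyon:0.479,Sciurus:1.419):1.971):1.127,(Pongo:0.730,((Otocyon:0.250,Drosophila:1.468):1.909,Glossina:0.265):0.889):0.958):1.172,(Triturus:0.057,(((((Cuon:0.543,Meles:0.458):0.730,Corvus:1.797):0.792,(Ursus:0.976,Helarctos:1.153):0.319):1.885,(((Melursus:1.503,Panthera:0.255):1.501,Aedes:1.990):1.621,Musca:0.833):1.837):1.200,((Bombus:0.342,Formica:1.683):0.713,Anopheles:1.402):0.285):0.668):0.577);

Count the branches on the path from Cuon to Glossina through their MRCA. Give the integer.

The MRCA of Cuon and Glossina is the root of the tree.
From Cuon up to that node: 7 branches. From Glossina up to the same node: 4 branches. Total: 7 + 4 = 11.

11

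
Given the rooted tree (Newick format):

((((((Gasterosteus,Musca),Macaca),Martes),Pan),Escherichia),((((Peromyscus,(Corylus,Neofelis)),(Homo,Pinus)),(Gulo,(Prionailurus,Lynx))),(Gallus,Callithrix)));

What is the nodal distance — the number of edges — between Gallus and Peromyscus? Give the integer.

6

The MRCA of Gallus and Peromyscus is the node subtending ((((Peromyscus,(Corylus,Neofelis)),(Homo,Pinus)),(Gulo,(Prionailurus,Lynx))),(Gallus,Callithrix)).
From Gallus up to that node: 2 branches. From Peromyscus up to the same node: 4 branches. Total: 2 + 4 = 6.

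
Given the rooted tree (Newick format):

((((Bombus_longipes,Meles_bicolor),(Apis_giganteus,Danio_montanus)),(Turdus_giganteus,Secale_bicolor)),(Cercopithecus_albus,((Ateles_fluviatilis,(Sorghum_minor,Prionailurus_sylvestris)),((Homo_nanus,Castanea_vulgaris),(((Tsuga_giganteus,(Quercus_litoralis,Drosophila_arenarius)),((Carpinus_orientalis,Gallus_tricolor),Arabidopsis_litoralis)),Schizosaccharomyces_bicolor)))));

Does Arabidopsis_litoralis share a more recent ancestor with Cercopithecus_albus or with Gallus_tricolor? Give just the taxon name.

Gallus_tricolor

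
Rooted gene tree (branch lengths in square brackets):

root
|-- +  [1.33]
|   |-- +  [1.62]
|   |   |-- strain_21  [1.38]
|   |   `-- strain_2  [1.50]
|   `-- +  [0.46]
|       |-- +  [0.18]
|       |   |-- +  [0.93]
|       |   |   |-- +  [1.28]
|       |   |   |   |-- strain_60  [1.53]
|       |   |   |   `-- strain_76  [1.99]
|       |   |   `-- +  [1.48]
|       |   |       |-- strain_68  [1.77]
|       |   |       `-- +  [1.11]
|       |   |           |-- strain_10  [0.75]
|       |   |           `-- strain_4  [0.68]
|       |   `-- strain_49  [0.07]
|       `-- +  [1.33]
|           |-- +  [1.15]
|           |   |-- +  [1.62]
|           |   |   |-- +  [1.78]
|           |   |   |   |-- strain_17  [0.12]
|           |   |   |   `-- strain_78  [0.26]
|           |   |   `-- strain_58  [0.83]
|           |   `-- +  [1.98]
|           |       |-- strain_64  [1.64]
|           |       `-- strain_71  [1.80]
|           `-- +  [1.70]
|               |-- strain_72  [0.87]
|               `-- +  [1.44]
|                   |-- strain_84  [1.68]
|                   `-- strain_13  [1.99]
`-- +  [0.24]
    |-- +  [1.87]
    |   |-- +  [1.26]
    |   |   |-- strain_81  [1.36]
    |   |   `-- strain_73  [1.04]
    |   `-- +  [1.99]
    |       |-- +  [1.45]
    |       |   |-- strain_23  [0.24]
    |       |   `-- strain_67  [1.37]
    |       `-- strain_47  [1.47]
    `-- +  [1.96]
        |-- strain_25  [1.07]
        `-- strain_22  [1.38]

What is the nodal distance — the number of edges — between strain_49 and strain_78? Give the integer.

7

The MRCA of strain_49 and strain_78 is the node subtending ((((strain_60,strain_76),(strain_68,(strain_10,strain_4))),strain_49),((((strain_17,strain_78),strain_58),(strain_64,strain_71)),(strain_72,(strain_84,strain_13)))).
From strain_49 up to that node: 2 branches. From strain_78 up to the same node: 5 branches. Total: 2 + 5 = 7.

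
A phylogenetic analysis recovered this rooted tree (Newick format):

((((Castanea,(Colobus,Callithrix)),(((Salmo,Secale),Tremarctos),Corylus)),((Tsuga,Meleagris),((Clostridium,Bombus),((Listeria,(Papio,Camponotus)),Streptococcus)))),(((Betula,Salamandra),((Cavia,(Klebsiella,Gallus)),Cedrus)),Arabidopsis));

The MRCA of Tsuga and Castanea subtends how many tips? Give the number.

15

The MRCA of Tsuga and Castanea is the node subtending (((Castanea,(Colobus,Callithrix)),(((Salmo,Secale),Tremarctos),Corylus)),((Tsuga,Meleagris),((Clostridium,Bombus),((Listeria,(Papio,Camponotus)),Streptococcus)))).
That clade contains 15 terminal taxa: Bombus, Callithrix, Camponotus, Castanea, Clostridium, Colobus, Corylus, Listeria, Meleagris, Papio, Salmo, Secale, Streptococcus, Tremarctos, Tsuga.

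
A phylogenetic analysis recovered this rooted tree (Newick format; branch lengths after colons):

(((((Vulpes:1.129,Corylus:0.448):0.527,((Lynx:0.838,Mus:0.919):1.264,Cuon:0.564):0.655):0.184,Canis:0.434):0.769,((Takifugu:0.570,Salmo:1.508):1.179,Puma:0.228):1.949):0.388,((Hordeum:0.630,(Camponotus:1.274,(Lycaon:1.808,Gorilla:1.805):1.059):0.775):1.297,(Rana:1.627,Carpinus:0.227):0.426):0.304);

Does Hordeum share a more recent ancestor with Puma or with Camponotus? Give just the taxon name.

Camponotus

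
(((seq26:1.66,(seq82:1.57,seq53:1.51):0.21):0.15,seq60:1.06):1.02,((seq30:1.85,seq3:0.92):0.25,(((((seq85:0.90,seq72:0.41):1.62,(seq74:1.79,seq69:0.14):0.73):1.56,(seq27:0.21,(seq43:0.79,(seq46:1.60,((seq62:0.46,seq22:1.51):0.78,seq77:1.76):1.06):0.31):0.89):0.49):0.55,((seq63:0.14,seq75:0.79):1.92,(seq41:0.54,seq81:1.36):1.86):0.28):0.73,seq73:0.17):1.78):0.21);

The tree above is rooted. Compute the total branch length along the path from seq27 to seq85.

4.78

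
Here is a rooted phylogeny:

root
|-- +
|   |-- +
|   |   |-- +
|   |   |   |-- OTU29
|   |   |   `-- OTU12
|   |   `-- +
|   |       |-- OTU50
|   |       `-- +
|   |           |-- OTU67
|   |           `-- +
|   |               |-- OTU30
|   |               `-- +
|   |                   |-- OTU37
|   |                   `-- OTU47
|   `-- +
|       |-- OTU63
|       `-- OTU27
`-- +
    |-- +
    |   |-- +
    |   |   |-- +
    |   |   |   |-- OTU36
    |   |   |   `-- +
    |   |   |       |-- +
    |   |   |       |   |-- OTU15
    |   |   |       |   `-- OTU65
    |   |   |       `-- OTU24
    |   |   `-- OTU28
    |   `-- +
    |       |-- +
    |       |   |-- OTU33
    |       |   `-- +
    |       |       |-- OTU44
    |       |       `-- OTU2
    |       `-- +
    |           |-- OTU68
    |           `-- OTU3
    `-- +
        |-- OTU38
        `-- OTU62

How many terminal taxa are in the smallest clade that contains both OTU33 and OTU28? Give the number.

10

The MRCA of OTU33 and OTU28 is the node subtending (((OTU36,((OTU15,OTU65),OTU24)),OTU28),((OTU33,(OTU44,OTU2)),(OTU68,OTU3))).
That clade contains 10 terminal taxa: OTU15, OTU2, OTU24, OTU28, OTU3, OTU33, OTU36, OTU44, OTU65, OTU68.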